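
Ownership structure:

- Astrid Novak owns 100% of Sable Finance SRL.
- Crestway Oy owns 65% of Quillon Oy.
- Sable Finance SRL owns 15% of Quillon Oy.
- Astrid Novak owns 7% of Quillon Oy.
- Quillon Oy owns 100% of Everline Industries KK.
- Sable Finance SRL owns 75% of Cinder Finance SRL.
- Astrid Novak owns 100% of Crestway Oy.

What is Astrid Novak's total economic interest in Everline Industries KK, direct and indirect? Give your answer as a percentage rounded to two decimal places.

Astrid reaches Everline along 3 paths.
Via Crestway → Quillon: 100% × 65% × 100% = 65%.
Via Quillon: 7% × 100% = 7%.
Via Sable → Quillon: 100% × 15% × 100% = 15%.
Total: 65% + 7% + 15% = 87%.
Rounded: 87.00%.

87.00%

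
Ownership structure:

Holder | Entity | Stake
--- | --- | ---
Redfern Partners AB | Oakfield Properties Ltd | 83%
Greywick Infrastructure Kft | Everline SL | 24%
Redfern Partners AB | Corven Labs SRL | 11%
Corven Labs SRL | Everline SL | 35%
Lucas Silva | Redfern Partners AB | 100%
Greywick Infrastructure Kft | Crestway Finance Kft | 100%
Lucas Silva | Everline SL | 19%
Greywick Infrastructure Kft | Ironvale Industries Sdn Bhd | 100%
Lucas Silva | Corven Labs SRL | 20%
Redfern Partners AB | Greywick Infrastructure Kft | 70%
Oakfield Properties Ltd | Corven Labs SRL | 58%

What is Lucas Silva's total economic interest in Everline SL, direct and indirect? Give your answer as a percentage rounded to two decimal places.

63.50%

Lucas reaches Everline along 5 paths.
Via Redfern → Greywick: 100% × 70% × 24% = 16.8%.
Via Corven: 20% × 35% = 7%.
Via Redfern → Oakfield → Corven: 100% × 83% × 58% × 35% = 16.849%.
Via Redfern → Corven: 100% × 11% × 35% = 3.85%.
Direct stake: 19% = 19%.
Total: 16.8% + 7% + 16.849% + 3.85% + 19% = 63.499%.
Rounded: 63.50%.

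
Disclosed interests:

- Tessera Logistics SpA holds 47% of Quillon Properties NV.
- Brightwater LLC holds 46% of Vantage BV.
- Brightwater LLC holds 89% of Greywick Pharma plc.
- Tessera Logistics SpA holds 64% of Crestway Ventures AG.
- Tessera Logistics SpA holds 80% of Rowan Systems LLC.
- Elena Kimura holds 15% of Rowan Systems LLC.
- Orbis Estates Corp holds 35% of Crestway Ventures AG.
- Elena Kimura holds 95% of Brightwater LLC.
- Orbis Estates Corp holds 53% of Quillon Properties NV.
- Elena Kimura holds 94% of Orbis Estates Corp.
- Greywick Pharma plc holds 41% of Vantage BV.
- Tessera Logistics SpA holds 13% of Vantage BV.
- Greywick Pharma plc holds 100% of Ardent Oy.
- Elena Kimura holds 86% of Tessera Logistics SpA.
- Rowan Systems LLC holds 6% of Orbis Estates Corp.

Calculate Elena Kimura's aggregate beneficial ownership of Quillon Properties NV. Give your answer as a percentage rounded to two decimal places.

92.90%

Elena reaches Quillon along 4 paths.
Via Rowan → Orbis: 15% × 6% × 53% = 0.477%.
Via Tessera → Rowan → Orbis: 86% × 80% × 6% × 53% = 2.18784%.
Via Orbis: 94% × 53% = 49.82%.
Via Tessera: 86% × 47% = 40.42%.
Total: 0.477% + 2.18784% + 49.82% + 40.42% = 92.90484%.
Rounded: 92.90%.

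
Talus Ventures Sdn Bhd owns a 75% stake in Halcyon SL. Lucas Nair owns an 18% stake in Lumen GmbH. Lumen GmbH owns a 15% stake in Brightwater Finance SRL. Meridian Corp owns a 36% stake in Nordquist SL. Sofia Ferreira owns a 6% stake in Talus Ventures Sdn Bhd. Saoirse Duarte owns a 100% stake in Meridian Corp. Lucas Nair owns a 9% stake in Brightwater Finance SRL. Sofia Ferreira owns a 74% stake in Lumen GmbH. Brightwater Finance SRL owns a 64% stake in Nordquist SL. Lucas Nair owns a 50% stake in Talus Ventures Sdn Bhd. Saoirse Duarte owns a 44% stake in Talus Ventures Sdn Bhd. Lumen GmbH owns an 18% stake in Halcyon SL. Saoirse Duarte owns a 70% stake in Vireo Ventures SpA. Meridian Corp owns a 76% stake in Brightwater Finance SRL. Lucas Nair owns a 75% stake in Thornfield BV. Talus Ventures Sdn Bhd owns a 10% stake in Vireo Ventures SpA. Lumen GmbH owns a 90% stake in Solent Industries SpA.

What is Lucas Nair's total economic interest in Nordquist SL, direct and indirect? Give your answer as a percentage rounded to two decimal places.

7.49%

Lucas reaches Nordquist along 2 paths.
Via Brightwater: 9% × 64% = 5.76%.
Via Lumen → Brightwater: 18% × 15% × 64% = 1.728%.
Total: 5.76% + 1.728% = 7.488%.
Rounded: 7.49%.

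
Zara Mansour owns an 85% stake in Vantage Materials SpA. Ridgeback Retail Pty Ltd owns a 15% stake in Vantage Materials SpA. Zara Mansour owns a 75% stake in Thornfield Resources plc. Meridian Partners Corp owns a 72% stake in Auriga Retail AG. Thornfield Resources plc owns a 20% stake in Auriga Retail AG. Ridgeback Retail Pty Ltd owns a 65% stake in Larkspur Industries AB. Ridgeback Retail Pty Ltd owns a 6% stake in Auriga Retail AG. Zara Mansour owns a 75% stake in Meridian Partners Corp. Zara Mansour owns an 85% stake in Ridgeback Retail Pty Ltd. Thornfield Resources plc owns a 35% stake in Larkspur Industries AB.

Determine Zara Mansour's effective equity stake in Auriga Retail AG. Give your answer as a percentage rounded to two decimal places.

Zara reaches Auriga along 3 paths.
Via Meridian: 75% × 72% = 54%.
Via Thornfield: 75% × 20% = 15%.
Via Ridgeback: 85% × 6% = 5.1%.
Total: 54% + 15% + 5.1% = 74.1%.
Rounded: 74.10%.

74.10%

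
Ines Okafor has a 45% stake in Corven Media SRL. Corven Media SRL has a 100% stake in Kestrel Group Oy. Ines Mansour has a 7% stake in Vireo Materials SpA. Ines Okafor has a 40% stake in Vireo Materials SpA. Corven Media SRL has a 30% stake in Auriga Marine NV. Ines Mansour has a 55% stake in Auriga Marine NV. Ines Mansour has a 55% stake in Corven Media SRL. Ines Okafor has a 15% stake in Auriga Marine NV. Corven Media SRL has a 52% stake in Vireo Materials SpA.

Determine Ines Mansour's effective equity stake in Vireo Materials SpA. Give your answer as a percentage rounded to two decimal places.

35.60%

Ines Mansour reaches Vireo along 2 paths.
Direct stake: 7% = 7%.
Via Corven: 55% × 52% = 28.6%.
Total: 7% + 28.6% = 35.6%.
Rounded: 35.60%.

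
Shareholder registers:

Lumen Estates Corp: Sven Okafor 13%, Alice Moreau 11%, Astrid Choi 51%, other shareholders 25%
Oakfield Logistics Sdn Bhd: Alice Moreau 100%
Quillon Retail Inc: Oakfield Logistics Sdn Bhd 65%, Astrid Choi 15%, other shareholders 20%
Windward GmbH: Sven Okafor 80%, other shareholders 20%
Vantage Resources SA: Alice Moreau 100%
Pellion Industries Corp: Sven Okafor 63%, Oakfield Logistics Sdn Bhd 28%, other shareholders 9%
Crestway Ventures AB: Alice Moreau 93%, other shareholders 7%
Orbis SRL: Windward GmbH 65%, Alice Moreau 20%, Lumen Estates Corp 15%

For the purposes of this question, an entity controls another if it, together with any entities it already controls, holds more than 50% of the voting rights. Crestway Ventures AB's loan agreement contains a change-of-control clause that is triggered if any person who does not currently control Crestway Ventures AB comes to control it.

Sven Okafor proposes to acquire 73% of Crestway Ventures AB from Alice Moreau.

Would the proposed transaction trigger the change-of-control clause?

Yes

The purchase adds only to Sven's holdings (Alice's stake shrinks), so Sven is the only person who could newly come to control Crestway.
Sven holds 80% of Windward, so Sven controls Windward.
Sven holds 63% of Pellion, so Sven controls Pellion.
Windward holds 65% of Orbis, so Sven controls Orbis.
Neither Sven nor any entity Sven controls holds any voting interest in Crestway.
So before the transaction, Sven does not control Crestway.
After the purchase, Sven holds 73% of Crestway directly, and Alice's stake falls to 20%.
Sven holds 73% of Crestway, so Sven controls Crestway.
Sven did not control Crestway before and does after, so the clause is triggered.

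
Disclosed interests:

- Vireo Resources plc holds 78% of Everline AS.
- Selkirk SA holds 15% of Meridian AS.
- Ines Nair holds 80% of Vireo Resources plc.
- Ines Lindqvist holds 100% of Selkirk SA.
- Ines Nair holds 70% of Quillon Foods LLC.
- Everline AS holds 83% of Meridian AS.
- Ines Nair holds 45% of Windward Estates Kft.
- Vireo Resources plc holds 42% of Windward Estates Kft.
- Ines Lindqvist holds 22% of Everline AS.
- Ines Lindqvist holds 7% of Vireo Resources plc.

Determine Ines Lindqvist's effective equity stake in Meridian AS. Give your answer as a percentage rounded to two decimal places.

37.79%

Ines Lindqvist reaches Meridian along 3 paths.
Via Vireo → Everline: 7% × 78% × 83% = 4.5318%.
Via Everline: 22% × 83% = 18.26%.
Via Selkirk: 100% × 15% = 15%.
Total: 4.5318% + 18.26% + 15% = 37.7918%.
Rounded: 37.79%.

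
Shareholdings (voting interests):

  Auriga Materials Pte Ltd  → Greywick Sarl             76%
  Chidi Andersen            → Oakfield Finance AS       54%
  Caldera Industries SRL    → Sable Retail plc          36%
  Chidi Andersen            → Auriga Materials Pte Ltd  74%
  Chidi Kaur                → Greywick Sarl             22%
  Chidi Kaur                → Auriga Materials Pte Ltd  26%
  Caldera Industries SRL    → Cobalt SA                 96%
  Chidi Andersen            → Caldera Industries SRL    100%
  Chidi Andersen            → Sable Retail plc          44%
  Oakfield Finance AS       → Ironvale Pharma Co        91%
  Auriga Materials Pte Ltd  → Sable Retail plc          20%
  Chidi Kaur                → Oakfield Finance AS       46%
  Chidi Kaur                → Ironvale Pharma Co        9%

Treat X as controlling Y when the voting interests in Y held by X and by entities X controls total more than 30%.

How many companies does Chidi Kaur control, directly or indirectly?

2

Chidi Kaur holds 46% of Oakfield, so Chidi Kaur controls Oakfield.
Chidi Kaur and Oakfield together hold 9% + 91% = 100% of Ironvale, so Chidi Kaur controls Ironvale.
No other company's threshold is met.
Chidi Kaur controls 2 companies.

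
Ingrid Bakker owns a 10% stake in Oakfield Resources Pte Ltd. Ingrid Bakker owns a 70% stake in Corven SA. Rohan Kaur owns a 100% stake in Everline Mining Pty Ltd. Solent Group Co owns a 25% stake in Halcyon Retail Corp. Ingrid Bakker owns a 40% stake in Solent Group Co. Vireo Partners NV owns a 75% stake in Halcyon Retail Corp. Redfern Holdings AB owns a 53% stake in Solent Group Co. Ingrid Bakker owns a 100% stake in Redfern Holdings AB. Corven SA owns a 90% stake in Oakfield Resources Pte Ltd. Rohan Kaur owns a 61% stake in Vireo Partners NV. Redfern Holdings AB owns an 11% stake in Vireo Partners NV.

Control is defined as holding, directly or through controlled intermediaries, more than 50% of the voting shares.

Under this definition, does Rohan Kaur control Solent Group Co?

Rohan holds 61% of Vireo, so Rohan controls Vireo.
Rohan holds 100% of Everline, so Rohan controls Everline.
Vireo holds 75% of Halcyon, so Rohan controls Halcyon.
Neither Rohan nor any entity Rohan controls holds any voting interest in Solent.
So Rohan does not control Solent.

No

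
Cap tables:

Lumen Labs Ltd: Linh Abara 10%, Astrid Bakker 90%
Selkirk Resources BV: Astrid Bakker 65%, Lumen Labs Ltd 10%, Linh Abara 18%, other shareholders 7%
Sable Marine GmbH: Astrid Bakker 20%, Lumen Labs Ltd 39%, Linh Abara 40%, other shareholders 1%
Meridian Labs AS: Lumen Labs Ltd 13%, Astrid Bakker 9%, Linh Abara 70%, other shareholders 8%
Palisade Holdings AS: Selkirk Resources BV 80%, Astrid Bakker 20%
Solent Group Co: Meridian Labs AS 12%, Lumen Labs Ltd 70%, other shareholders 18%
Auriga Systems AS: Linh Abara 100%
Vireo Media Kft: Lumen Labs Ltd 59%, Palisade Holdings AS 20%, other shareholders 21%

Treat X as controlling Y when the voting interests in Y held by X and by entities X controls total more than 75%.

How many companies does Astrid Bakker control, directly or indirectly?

Astrid holds 90% of Lumen, so Astrid controls Lumen.
No other company's threshold is met.
Astrid controls 1 company.

1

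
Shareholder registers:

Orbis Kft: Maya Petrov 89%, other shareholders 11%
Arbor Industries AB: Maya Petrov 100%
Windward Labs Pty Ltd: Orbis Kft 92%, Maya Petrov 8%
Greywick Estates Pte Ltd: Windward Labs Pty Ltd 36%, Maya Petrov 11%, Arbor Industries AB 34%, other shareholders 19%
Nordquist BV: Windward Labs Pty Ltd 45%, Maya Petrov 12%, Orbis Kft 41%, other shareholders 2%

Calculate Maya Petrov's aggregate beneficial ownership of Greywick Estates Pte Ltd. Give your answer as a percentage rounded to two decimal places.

77.36%

Maya reaches Greywick along 4 paths.
Via Orbis → Windward: 89% × 92% × 36% = 29.4768%.
Via Windward: 8% × 36% = 2.88%.
Direct stake: 11% = 11%.
Via Arbor: 100% × 34% = 34%.
Total: 29.4768% + 2.88% + 11% + 34% = 77.3568%.
Rounded: 77.36%.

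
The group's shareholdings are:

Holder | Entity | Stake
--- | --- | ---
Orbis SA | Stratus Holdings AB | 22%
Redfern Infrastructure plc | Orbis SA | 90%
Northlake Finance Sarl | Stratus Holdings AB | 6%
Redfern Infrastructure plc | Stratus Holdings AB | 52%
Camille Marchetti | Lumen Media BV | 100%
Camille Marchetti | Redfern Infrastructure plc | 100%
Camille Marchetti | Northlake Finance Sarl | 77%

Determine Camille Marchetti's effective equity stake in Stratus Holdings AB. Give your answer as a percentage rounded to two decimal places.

Camille reaches Stratus along 3 paths.
Via Redfern: 100% × 52% = 52%.
Via Redfern → Orbis: 100% × 90% × 22% = 19.8%.
Via Northlake: 77% × 6% = 4.62%.
Total: 52% + 19.8% + 4.62% = 76.42%.

76.42%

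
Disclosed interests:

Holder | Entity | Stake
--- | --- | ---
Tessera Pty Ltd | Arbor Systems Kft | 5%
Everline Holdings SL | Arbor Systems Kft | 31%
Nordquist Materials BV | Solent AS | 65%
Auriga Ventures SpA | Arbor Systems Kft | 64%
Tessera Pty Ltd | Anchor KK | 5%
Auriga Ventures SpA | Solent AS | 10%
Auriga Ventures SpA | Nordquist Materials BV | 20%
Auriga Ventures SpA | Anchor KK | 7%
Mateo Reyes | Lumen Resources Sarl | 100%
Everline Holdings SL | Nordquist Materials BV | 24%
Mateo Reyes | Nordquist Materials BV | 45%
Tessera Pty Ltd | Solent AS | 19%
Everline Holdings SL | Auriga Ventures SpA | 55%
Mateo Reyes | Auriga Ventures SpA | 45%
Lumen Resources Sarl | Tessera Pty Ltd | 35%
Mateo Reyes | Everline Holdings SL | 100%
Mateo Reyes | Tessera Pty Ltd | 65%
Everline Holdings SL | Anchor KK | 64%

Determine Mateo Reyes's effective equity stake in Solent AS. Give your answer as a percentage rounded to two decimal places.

Mateo reaches Solent along 8 paths.
Via Auriga: 45% × 10% = 4.5%.
Via Everline → Auriga: 100% × 55% × 10% = 5.5%.
Via Nordquist: 45% × 65% = 29.25%.
Via Everline → Nordquist: 100% × 24% × 65% = 15.6%.
Via Auriga → Nordquist: 45% × 20% × 65% = 5.85%.
Via Everline → Auriga → Nordquist: 100% × 55% × 20% × 65% = 7.15%.
Via Lumen → Tessera: 100% × 35% × 19% = 6.65%.
Via Tessera: 65% × 19% = 12.35%.
Total: 4.5% + 5.5% + 29.25% + 15.6% + 5.85% + 7.15% + 6.65% + 12.35% = 86.85%.

86.85%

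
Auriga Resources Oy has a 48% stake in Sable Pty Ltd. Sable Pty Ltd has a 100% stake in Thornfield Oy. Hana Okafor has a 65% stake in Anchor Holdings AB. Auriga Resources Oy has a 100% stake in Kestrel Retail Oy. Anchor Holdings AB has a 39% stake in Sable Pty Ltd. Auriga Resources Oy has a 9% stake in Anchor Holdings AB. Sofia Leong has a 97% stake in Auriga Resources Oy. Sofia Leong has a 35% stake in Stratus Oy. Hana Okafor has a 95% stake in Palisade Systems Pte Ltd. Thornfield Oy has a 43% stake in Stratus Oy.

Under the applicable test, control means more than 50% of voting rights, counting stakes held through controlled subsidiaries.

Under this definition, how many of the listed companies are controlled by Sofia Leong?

Sofia holds 97% of Auriga, so Sofia controls Auriga.
Auriga holds 100% of Kestrel, so Sofia controls Kestrel.
No other company's threshold is met.
Sofia controls 2 companies.

2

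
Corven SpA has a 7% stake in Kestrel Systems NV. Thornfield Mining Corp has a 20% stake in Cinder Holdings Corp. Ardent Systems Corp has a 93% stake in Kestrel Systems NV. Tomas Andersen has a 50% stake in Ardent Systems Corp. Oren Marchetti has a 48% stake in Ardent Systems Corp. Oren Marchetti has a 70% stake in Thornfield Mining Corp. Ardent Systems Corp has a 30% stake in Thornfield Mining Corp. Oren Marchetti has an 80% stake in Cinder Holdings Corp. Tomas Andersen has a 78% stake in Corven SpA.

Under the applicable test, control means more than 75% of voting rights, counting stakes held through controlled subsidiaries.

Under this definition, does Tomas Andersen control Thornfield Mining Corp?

No

Tomas holds 78% of Corven, so Tomas controls Corven.
Neither Tomas nor any entity Tomas controls holds any voting interest in Thornfield.
So Tomas does not control Thornfield.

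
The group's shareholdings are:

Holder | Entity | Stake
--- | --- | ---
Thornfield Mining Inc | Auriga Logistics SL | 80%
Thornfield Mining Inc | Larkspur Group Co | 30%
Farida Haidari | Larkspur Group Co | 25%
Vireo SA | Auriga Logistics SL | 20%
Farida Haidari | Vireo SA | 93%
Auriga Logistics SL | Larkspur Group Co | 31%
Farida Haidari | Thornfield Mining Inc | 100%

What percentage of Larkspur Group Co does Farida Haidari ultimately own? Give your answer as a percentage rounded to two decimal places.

85.57%

Farida reaches Larkspur along 4 paths.
Via Thornfield: 100% × 30% = 30%.
Direct stake: 25% = 25%.
Via Thornfield → Auriga: 100% × 80% × 31% = 24.8%.
Via Vireo → Auriga: 93% × 20% × 31% = 5.766%.
Total: 30% + 25% + 24.8% + 5.766% = 85.566%.
Rounded: 85.57%.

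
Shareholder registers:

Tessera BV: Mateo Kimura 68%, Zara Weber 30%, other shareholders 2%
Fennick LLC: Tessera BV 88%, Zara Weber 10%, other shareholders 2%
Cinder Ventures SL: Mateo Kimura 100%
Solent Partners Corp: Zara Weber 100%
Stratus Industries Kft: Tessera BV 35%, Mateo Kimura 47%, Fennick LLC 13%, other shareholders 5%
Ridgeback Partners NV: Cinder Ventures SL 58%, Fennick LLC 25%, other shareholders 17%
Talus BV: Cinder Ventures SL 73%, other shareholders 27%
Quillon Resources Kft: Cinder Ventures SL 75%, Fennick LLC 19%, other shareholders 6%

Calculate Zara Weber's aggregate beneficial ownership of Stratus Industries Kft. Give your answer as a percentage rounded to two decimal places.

Zara reaches Stratus along 3 paths.
Via Tessera: 30% × 35% = 10.5%.
Via Tessera → Fennick: 30% × 88% × 13% = 3.432%.
Via Fennick: 10% × 13% = 1.3%.
Total: 10.5% + 3.432% + 1.3% = 15.232%.
Rounded: 15.23%.

15.23%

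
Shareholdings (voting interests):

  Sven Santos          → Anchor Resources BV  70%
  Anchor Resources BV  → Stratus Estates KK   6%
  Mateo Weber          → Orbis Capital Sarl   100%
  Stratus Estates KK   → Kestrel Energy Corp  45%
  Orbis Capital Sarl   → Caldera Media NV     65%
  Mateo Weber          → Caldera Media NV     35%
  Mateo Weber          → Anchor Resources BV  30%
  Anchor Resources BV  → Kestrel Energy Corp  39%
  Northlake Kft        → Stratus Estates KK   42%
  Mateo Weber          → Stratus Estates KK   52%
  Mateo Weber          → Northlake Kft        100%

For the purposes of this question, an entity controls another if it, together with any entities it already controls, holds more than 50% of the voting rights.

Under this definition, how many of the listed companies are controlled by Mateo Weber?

4

Mateo holds 100% of Northlake, so Mateo controls Northlake.
Mateo holds 100% of Orbis, so Mateo controls Orbis.
Mateo and Northlake together hold 52% + 42% = 94% of Stratus, so Mateo controls Stratus.
Mateo and Orbis together hold 35% + 65% = 100% of Caldera, so Mateo controls Caldera.
No other company's threshold is met.
Mateo controls 4 companies.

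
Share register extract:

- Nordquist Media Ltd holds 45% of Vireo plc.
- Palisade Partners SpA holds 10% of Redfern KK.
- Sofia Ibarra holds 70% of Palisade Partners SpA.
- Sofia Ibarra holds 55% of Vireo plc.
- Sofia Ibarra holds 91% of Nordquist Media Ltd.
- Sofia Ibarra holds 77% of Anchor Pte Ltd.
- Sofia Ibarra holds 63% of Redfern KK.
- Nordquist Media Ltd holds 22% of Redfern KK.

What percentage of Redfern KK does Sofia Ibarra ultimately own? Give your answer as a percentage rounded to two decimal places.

Sofia reaches Redfern along 3 paths.
Direct stake: 63% = 63%.
Via Palisade: 70% × 10% = 7%.
Via Nordquist: 91% × 22% = 20.02%.
Total: 63% + 7% + 20.02% = 90.02%.

90.02%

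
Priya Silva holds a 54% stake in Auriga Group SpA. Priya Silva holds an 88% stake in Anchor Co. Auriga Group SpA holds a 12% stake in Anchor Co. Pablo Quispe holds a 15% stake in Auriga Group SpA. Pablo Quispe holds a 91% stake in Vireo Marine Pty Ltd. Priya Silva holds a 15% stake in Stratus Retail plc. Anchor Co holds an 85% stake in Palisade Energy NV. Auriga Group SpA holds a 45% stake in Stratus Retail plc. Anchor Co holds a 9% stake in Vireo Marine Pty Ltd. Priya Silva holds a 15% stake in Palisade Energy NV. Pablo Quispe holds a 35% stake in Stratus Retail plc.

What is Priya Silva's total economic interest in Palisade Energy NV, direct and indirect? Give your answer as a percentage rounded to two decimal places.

95.31%

Priya reaches Palisade along 3 paths.
Direct stake: 15% = 15%.
Via Auriga → Anchor: 54% × 12% × 85% = 5.508%.
Via Anchor: 88% × 85% = 74.8%.
Total: 15% + 5.508% + 74.8% = 95.308%.
Rounded: 95.31%.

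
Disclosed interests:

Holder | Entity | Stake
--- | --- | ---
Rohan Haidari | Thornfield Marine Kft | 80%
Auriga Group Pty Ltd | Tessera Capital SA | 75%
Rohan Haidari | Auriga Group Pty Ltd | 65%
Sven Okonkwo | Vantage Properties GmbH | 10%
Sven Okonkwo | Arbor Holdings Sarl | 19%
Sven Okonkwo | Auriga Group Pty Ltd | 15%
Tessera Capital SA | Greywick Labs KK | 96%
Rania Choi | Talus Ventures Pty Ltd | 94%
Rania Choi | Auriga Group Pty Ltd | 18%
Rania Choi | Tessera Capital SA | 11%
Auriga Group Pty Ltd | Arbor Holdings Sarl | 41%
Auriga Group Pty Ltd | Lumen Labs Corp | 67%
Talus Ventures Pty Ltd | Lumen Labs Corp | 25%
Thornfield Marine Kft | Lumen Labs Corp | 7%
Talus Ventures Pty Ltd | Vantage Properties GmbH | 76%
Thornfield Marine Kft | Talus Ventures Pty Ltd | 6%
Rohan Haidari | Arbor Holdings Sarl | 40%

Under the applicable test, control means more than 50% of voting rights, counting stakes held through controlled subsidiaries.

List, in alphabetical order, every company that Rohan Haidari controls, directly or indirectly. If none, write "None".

Rohan holds 65% of Auriga, so Rohan controls Auriga.
Rohan holds 80% of Thornfield, so Rohan controls Thornfield.
Auriga holds 75% of Tessera, so Rohan controls Tessera.
Auriga and Thornfield together hold 67% + 7% = 74% of Lumen, so Rohan controls Lumen.
Tessera holds 96% of Greywick, so Rohan controls Greywick.
Auriga and Rohan together hold 41% + 40% = 81% of Arbor, so Rohan controls Arbor.
No other company's threshold is met.

Arbor Holdings Sarl, Auriga Group Pty Ltd, Greywick Labs KK, Lumen Labs Corp, Tessera Capital SA, Thornfield Marine Kft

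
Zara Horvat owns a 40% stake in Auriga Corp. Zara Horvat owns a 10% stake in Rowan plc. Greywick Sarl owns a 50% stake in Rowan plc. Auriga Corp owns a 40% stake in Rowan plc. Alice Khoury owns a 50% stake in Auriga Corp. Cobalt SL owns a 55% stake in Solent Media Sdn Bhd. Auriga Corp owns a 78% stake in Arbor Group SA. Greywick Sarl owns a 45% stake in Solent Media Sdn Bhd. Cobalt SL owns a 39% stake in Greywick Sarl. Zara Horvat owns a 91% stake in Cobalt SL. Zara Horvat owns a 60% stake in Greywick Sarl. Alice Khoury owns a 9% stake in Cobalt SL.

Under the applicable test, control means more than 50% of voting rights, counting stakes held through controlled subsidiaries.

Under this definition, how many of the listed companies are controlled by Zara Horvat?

4

Zara holds 91% of Cobalt, so Zara controls Cobalt.
Zara and Cobalt together hold 60% + 39% = 99% of Greywick, so Zara controls Greywick.
Cobalt and Greywick together hold 55% + 45% = 100% of Solent, so Zara controls Solent.
Zara and Greywick together hold 10% + 50% = 60% of Rowan, so Zara controls Rowan.
No other company's threshold is met.
Zara controls 4 companies.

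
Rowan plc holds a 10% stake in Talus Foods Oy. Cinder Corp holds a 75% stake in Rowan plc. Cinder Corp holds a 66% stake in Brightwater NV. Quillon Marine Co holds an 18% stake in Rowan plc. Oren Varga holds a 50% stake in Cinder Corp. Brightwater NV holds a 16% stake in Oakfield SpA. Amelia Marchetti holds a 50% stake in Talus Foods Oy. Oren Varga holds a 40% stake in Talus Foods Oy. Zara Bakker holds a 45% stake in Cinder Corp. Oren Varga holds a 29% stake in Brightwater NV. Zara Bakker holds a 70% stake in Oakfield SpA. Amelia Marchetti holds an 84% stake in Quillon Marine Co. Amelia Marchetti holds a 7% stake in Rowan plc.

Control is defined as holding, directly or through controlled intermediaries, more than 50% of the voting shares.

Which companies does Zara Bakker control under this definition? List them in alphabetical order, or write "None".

Oakfield SpA

Zara holds 70% of Oakfield, so Zara controls Oakfield.
No other company's threshold is met.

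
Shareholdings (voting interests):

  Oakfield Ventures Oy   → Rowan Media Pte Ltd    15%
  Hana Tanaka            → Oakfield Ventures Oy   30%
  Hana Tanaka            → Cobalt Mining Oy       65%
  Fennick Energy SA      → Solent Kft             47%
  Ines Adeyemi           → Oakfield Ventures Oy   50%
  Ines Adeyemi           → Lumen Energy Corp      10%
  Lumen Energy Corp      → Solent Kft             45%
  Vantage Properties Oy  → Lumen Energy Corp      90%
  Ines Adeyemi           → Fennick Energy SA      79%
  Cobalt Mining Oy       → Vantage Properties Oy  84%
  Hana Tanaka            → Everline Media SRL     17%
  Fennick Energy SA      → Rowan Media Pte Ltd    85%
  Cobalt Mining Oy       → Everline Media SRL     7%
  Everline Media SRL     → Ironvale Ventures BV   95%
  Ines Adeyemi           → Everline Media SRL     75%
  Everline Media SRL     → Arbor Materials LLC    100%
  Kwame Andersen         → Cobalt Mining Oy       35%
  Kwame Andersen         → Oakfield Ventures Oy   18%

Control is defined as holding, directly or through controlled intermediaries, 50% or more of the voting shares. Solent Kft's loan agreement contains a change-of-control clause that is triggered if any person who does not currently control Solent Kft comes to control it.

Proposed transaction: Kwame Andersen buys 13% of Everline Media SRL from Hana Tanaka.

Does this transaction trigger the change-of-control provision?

The purchase adds only to Kwame's holdings (Hana's stake shrinks), so Kwame is the only person who could newly come to control Solent.
Kwame's largest direct stake is 35% in Cobalt, which does not meet the threshold, so Kwame controls no company.
Neither Kwame nor any entity Kwame controls holds any voting interest in Solent.
So before the transaction, Kwame does not control Solent.
After the purchase, Kwame holds 13% of Everline directly, and Hana's stake falls to 4%.
Kwame's side now holds 13% of Everline, not ≥ 50%, so Kwame still does not control Everline.
After the transaction, neither Kwame nor any entity Kwame controls holds a voting interest in Solent, so Kwame still does not control it.
No new person acquires control, so the clause is not triggered.

No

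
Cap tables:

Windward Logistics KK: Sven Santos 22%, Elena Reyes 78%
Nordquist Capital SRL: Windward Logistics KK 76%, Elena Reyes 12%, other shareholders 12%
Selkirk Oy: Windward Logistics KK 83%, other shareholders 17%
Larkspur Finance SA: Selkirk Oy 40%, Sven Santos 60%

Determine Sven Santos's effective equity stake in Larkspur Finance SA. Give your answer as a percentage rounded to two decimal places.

67.30%

Sven reaches Larkspur along 2 paths.
Via Windward → Selkirk: 22% × 83% × 40% = 7.304%.
Direct stake: 60% = 60%.
Total: 7.304% + 60% = 67.304%.
Rounded: 67.30%.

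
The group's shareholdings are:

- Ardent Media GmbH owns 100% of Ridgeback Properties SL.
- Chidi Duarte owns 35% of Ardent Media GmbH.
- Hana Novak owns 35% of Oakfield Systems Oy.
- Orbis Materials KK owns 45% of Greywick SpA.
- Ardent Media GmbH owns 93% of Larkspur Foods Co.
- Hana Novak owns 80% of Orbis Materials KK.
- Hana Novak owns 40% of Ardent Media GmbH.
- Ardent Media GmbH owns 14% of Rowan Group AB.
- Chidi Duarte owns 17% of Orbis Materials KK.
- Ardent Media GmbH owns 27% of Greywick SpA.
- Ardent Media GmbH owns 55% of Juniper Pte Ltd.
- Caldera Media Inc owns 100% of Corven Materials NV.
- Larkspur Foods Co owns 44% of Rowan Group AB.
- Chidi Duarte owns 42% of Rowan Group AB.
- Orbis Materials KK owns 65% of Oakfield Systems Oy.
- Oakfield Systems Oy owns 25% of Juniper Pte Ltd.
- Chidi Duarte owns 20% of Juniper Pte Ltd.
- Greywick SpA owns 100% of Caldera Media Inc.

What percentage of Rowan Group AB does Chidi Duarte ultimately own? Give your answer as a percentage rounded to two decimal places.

61.22%

Chidi reaches Rowan along 3 paths.
Via Ardent → Larkspur: 35% × 93% × 44% = 14.322%.
Via Ardent: 35% × 14% = 4.9%.
Direct stake: 42% = 42%.
Total: 14.322% + 4.9% + 42% = 61.222%.
Rounded: 61.22%.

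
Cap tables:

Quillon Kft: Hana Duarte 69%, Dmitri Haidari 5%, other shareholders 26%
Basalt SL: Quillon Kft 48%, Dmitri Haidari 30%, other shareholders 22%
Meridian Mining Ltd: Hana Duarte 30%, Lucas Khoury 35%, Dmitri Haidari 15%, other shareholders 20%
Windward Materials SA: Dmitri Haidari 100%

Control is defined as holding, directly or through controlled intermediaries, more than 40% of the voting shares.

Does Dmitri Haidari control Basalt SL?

No

Dmitri holds 100% of Windward, so Dmitri controls Windward.
In Basalt, Dmitri's side holds only 30%, not > 40%.
So Dmitri does not control Basalt.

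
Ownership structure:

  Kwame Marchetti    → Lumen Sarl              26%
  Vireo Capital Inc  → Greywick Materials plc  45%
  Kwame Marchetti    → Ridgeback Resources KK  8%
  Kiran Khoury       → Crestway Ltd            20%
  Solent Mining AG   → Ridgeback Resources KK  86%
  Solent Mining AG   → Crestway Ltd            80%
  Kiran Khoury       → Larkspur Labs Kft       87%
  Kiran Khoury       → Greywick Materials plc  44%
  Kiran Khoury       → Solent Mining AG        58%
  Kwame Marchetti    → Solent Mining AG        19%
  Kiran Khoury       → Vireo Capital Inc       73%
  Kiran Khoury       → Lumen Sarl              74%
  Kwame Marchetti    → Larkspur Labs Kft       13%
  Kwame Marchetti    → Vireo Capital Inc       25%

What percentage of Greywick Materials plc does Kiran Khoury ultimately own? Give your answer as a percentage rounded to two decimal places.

Kiran reaches Greywick along 2 paths.
Direct stake: 44% = 44%.
Via Vireo: 73% × 45% = 32.85%.
Total: 44% + 32.85% = 76.85%.

76.85%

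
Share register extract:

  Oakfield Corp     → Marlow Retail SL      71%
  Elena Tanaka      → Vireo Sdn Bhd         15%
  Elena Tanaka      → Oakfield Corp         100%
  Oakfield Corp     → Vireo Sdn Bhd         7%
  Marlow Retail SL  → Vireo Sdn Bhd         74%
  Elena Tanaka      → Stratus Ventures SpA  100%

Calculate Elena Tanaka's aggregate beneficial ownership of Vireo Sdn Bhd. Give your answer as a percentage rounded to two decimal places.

Elena reaches Vireo along 3 paths.
Via Oakfield: 100% × 7% = 7%.
Via Oakfield → Marlow: 100% × 71% × 74% = 52.54%.
Direct stake: 15% = 15%.
Total: 7% + 52.54% + 15% = 74.54%.

74.54%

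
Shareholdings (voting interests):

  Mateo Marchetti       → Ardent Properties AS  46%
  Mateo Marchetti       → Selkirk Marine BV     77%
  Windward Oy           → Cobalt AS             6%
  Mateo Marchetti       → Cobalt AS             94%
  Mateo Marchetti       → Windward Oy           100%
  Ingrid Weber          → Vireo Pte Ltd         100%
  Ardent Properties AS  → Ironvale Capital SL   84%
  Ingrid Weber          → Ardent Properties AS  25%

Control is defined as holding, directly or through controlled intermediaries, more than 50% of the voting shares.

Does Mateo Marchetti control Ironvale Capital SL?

Mateo holds 77% of Selkirk, so Mateo controls Selkirk.
Mateo holds 100% of Windward, so Mateo controls Windward.
Mateo and Windward together hold 94% + 6% = 100% of Cobalt, so Mateo controls Cobalt.
Neither Mateo nor any entity Mateo controls holds any voting interest in Ironvale.
So Mateo does not control Ironvale.

No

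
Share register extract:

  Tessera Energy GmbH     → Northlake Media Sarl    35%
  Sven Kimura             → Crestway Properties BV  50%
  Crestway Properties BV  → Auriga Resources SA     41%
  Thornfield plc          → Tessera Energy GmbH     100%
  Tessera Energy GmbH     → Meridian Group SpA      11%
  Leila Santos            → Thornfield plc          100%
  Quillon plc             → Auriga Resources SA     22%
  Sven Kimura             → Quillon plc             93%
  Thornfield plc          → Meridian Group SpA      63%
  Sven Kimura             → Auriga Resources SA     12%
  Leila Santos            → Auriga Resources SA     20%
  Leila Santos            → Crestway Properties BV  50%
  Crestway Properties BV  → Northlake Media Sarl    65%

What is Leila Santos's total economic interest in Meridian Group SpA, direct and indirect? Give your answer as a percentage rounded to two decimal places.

Leila reaches Meridian along 2 paths.
Via Thornfield → Tessera: 100% × 100% × 11% = 11%.
Via Thornfield: 100% × 63% = 63%.
Total: 11% + 63% = 74%.
Rounded: 74.00%.

74.00%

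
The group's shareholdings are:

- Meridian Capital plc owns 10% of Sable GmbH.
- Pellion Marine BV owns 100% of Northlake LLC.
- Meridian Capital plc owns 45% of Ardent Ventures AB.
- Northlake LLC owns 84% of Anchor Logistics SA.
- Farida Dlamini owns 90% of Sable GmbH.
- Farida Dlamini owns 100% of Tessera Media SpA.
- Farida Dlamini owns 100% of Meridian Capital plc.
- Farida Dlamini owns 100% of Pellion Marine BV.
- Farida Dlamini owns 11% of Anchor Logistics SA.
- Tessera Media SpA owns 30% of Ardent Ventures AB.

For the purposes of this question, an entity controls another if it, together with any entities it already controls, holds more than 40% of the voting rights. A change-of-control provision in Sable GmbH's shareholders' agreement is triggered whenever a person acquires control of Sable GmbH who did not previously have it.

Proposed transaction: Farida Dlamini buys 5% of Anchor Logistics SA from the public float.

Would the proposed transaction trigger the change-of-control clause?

No

The purchase changes only Farida's holdings, so Farida is the only person who could newly come to control Sable.
Farida holds 100% of Meridian, so Farida controls Meridian.
Meridian and Farida together hold 10% + 90% = 100% of Sable, so Farida controls Sable.
So Farida already controls Sable before the transaction.
After the purchase, Farida's direct stake in Anchor rises to 11% + 5% = 16%.
Farida controlled Sable already, so this is not a new person acquiring control; every other person's position is unchanged or reduced.
No new person acquires control, so the clause is not triggered.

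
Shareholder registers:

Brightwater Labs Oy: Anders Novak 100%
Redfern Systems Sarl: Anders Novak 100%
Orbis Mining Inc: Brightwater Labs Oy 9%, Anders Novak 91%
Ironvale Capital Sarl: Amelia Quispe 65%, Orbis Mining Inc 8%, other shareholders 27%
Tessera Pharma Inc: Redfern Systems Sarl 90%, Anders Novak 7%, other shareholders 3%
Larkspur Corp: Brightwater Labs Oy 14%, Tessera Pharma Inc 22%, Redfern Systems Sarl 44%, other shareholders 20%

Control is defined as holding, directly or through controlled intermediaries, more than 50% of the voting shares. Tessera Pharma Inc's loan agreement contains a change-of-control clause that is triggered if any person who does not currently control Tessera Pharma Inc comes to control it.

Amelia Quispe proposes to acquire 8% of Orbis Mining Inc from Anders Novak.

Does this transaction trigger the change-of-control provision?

No

The purchase adds only to Amelia's holdings (Anders's stake shrinks), so Amelia is the only person who could newly come to control Tessera.
Amelia holds 65% of Ironvale, so Amelia controls Ironvale.
Neither Amelia nor any entity Amelia controls holds any voting interest in Tessera.
So before the transaction, Amelia does not control Tessera.
After the purchase, Amelia holds 8% of Orbis directly, and Anders's stake falls to 83%.
Amelia's side now holds 8% of Orbis, not > 50%, so Amelia still does not control Orbis.
After the transaction, neither Amelia nor any entity Amelia controls holds a voting interest in Tessera, so Amelia still does not control it.
No new person acquires control, so the clause is not triggered.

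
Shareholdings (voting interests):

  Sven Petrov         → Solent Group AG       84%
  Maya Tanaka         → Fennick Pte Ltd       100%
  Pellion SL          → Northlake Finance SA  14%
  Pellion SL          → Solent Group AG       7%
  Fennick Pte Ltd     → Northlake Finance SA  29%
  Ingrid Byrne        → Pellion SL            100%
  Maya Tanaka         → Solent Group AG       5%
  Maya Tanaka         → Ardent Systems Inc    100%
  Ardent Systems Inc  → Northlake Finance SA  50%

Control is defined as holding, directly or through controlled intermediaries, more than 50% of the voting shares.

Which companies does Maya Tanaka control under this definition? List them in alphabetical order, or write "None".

Maya holds 100% of Fennick, so Maya controls Fennick.
Maya holds 100% of Ardent, so Maya controls Ardent.
Fennick and Ardent together hold 29% + 50% = 79% of Northlake, so Maya controls Northlake.
No other company's threshold is met.

Ardent Systems Inc, Fennick Pte Ltd, Northlake Finance SA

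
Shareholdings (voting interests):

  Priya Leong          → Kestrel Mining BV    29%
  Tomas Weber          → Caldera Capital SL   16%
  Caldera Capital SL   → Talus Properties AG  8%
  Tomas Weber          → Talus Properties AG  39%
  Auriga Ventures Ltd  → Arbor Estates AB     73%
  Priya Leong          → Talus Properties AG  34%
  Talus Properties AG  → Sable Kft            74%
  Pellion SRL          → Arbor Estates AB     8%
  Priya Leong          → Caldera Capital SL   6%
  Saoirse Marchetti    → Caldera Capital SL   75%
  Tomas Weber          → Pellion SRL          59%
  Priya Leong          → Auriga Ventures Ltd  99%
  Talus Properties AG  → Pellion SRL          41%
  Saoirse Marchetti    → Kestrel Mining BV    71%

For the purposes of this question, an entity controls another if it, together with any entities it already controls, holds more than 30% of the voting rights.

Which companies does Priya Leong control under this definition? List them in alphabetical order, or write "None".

Priya holds 99% of Auriga, so Priya controls Auriga.
Priya holds 34% of Talus, so Priya controls Talus.
Talus holds 41% of Pellion, so Priya controls Pellion.
Talus holds 74% of Sable, so Priya controls Sable.
Pellion and Auriga together hold 8% + 73% = 81% of Arbor, so Priya controls Arbor.
No other company's threshold is met.

Arbor Estates AB, Auriga Ventures Ltd, Pellion SRL, Sable Kft, Talus Properties AG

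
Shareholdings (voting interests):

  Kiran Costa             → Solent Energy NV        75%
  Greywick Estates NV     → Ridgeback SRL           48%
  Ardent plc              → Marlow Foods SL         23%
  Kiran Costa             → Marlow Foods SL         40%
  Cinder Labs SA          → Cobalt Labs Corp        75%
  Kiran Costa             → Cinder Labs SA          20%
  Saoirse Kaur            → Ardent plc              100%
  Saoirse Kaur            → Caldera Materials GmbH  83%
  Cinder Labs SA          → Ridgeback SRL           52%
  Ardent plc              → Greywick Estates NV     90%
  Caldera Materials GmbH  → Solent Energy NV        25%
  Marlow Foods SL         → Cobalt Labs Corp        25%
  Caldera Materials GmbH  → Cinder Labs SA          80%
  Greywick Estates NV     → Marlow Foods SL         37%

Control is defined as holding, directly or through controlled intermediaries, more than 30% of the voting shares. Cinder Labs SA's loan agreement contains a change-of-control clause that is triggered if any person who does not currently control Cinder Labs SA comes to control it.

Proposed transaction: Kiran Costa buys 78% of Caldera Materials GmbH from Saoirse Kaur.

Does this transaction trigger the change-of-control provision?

Yes

The purchase adds only to Kiran's holdings (Saoirse's stake shrinks), so Kiran is the only person who could newly come to control Cinder.
Kiran holds 75% of Solent, so Kiran controls Solent.
Kiran holds 40% of Marlow, so Kiran controls Marlow.
In Cinder, Kiran's side holds only 20%, not > 30%.
So before the transaction, Kiran does not control Cinder.
After the purchase, Kiran holds 78% of Caldera directly, and Saoirse's stake falls to 5%.
Kiran holds 78% of Caldera, so Kiran controls Caldera.
Kiran and Caldera together hold 20% + 80% = 100% of Cinder, so Kiran controls Cinder.
Kiran did not control Cinder before and does after, so the clause is triggered.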